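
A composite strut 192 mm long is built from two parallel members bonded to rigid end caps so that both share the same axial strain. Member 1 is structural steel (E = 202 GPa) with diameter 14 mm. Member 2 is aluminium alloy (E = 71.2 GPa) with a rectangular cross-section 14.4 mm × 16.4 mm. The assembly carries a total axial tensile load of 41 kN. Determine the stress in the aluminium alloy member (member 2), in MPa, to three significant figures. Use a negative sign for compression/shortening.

A_1 = 153.9 mm².
A_2 = 236.2 mm².
Equal strain + equilibrium ⇒ each member carries load in proportion to AE: A₁E₁ = 31100000 N, A₂E₂ = 16810000 N, ΣAE = 47910000 N.
σ₂ = P·E₂/ΣAE = 41000·71200/47910000 = 60.93 MPa.

60.9 MPa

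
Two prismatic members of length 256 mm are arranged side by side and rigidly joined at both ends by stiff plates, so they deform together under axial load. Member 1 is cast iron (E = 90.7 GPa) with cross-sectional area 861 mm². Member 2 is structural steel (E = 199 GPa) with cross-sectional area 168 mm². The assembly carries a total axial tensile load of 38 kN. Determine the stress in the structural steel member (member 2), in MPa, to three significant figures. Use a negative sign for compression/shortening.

67.8 MPa

Equal strain + equilibrium ⇒ each member carries load in proportion to AE: A₁E₁ = 78090000 N, A₂E₂ = 33430000 N, ΣAE = 111500000 N.
σ₂ = P·E₂/ΣAE = 38000·199000/111500000 = 67.81 MPa.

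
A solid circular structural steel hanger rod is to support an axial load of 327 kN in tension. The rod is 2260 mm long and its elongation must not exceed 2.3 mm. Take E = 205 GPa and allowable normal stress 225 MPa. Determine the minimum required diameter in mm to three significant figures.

44.7 mm

Required area A ≥ P/σ_allow = 327000/225 = 1453 mm².
For a solid circular section, d ≥ √(4A/π) = 43.02 mm.
Elongation limit: A ≥ PL/(Eδ_allow) = 327000·2260/(205000·2.3) = 1567 mm² ⇒ d ≥ 44.67 mm.
The elongation limit governs.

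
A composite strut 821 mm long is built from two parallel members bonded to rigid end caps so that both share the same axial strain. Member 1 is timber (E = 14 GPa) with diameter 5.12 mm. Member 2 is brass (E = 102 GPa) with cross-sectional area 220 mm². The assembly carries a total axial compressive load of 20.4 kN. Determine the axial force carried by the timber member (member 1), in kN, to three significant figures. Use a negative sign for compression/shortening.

A_1 = 20.59 mm².
Equal strain + equilibrium ⇒ each member carries load in proportion to AE: A₁E₁ = 288200 N, A₂E₂ = 22440000 N, ΣAE = 22730000 N.
F₁ = P·A₁E₁/ΣAE = -20400·288200/22730000 = -258.7 N.

-0.259 kN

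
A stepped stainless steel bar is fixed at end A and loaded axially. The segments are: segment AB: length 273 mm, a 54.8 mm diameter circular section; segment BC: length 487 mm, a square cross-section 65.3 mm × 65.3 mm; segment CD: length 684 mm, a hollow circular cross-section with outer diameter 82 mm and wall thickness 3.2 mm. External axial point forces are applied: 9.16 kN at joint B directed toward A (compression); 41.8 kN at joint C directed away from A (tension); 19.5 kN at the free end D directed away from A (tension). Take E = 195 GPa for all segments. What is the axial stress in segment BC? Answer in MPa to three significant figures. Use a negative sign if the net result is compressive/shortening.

Internal axial forces (sectioning from the free end, tension +): N_CD = 19.5 kN, N_BC = 61.3 kN, N_AB = 52.14 kN.
A_BC = 4264 mm².
σ_BC = N_BC/A_BC = 61300/4264 = 14.38 MPa.

14.4 MPa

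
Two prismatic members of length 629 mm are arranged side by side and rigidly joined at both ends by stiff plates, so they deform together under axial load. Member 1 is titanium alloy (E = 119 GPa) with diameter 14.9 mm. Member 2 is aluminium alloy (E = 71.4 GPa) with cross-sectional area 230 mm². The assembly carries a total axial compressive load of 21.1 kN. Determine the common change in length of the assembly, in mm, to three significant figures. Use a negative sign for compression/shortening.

-0.357 mm

A_1 = 174.4 mm².
Equal strain + equilibrium ⇒ each member carries load in proportion to AE: A₁E₁ = 20750000 N, A₂E₂ = 16420000 N, ΣAE = 37170000 N.
δ = PL/ΣAE = -21100·629/37170000 = -0.357 mm.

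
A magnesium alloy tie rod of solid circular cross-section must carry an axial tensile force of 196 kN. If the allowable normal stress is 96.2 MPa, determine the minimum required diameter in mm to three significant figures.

Required area A ≥ P/σ_allow = 196000/96.2 = 2037 mm².
For a solid circular section, d ≥ √(4A/π) = 50.93 mm.

50.9 mm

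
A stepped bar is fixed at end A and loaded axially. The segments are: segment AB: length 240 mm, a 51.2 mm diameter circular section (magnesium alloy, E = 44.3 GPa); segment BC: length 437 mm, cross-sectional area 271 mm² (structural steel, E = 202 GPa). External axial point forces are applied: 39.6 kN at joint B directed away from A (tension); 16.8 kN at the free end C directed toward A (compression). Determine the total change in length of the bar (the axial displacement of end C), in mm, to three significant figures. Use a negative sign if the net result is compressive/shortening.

-0.0741 mm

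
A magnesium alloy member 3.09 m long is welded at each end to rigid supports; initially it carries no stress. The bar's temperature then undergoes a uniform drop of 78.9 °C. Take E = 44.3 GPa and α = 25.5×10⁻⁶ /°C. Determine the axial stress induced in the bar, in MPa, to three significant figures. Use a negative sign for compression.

89.1 MPa

Free thermal expansion αLΔT = 25.5e-6 · 3090 · -78.9 = -6.217 mm.
The walls impose strain ε = −(-6.217)/3090 = 2.0120e-03; σ = Eε = 44300 · 2.0120e-03 = 89.13 MPa.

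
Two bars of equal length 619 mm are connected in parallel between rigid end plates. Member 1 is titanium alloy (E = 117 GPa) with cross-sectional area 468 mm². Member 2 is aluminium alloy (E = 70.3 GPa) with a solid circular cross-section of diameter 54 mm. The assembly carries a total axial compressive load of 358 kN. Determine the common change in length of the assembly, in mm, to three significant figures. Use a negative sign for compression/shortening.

A_2 = 2290 mm².
Equal strain + equilibrium ⇒ each member carries load in proportion to AE: A₁E₁ = 54760000 N, A₂E₂ = 161000000 N, ΣAE = 215800000 N.
δ = PL/ΣAE = -358000·619/215800000 = -1.027 mm.

-1.03 mm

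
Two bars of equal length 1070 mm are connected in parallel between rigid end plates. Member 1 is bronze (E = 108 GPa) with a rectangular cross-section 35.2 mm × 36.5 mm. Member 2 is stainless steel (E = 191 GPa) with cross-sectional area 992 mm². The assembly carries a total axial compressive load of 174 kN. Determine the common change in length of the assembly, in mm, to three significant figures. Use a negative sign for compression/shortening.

A_1 = 1285 mm².
Equal strain + equilibrium ⇒ each member carries load in proportion to AE: A₁E₁ = 138800000 N, A₂E₂ = 189500000 N, ΣAE = 328200000 N.
δ = PL/ΣAE = -174000·1070/328200000 = -0.5672 mm.

-0.567 mm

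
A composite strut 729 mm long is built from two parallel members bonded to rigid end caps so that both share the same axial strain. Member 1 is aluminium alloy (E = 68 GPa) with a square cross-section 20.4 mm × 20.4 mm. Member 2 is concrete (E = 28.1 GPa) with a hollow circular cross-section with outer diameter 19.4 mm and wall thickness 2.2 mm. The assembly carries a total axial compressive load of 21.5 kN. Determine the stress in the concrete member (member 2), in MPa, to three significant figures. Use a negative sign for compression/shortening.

-19.1 MPa

A_1 = 416.2 mm².
A_2 = 118.9 mm².
Equal strain + equilibrium ⇒ each member carries load in proportion to AE: A₁E₁ = 28300000 N, A₂E₂ = 3340000 N, ΣAE = 31640000 N.
σ₂ = P·E₂/ΣAE = -21500·28100/31640000 = -19.09 MPa.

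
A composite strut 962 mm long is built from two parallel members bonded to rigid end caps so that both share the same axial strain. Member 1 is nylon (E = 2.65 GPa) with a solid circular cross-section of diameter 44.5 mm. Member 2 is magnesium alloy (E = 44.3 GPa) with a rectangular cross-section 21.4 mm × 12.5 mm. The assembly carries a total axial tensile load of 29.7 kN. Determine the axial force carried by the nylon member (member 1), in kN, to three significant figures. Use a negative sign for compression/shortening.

7.66 kN

A_1 = 1555 mm².
A_2 = 267.5 mm².
Equal strain + equilibrium ⇒ each member carries load in proportion to AE: A₁E₁ = 4122000 N, A₂E₂ = 11850000 N, ΣAE = 15970000 N.
F₁ = P·A₁E₁/ΣAE = 29700·4122000/15970000 = 7664 N.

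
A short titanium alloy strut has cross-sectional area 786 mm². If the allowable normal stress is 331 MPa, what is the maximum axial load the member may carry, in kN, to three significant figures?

260 kN

P_max = σ_allow · A = 331 · 786 = 260200 N = 260.2 kN.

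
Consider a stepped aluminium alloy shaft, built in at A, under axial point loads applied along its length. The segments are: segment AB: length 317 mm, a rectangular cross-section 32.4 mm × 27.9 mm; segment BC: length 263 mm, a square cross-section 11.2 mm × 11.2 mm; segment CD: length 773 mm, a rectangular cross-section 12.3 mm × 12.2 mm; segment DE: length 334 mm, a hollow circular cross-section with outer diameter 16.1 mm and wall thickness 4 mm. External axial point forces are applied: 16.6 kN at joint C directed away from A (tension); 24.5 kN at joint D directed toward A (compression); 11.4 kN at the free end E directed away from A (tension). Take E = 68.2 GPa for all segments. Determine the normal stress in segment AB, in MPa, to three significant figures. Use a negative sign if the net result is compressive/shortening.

Internal axial forces (sectioning from the free end, tension +): N_DE = 11.4 kN, N_CD = -13.1 kN, N_BC = 3.5 kN, N_AB = 3.5 kN.
A_AB = 904 mm².
σ_AB = N_AB/A_AB = 3500/904 = 3.872 MPa.

3.87 MPa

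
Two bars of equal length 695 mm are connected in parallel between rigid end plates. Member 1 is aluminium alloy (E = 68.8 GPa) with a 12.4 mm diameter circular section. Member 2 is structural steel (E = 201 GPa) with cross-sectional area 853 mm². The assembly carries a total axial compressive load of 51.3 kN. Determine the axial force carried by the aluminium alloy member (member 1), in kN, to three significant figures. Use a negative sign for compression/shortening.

-2.37 kN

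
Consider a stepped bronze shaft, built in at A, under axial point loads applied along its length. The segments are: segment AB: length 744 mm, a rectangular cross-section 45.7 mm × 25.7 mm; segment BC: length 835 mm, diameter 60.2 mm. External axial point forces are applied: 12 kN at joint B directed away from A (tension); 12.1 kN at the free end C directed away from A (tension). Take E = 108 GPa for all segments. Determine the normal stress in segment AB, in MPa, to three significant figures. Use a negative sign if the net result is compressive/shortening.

Internal axial forces (sectioning from the free end, tension +): N_BC = 12.1 kN, N_AB = 24.1 kN.
A_AB = 1174 mm².
σ_AB = N_AB/A_AB = 24100/1174 = 20.52 MPa.

20.5 MPa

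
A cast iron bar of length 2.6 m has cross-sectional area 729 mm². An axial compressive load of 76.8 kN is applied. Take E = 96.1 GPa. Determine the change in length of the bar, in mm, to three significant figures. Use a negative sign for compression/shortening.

δ_mech = NL/(AE) = -76800·2600/(729·96100) = -2.85 mm.

-2.85 mm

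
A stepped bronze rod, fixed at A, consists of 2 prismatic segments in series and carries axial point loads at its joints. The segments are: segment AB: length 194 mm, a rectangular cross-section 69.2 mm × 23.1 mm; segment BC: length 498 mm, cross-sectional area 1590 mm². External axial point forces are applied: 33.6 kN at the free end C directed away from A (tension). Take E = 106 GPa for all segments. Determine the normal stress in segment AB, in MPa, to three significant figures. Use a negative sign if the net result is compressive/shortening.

Internal axial forces (sectioning from the free end, tension +): N_BC = 33.6 kN, N_AB = 33.6 kN.
A_AB = 1599 mm².
σ_AB = N_AB/A_AB = 33600/1599 = 21.02 MPa.

21.0 MPa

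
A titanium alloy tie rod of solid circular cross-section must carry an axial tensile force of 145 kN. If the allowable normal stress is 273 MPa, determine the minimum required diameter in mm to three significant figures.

Required area A ≥ P/σ_allow = 145000/273 = 531.1 mm².
For a solid circular section, d ≥ √(4A/π) = 26.01 mm.

26.0 mm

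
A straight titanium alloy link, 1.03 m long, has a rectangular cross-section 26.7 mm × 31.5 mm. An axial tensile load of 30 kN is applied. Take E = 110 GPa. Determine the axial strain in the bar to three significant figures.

3.24e-04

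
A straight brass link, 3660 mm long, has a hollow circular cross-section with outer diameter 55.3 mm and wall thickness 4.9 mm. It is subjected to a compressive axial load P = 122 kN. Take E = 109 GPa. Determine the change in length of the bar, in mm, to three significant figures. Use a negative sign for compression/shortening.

-5.28 mm

A = 775.8 mm².
δ_mech = NL/(AE) = -122000·3660/(775.8·109000) = -5.28 mm.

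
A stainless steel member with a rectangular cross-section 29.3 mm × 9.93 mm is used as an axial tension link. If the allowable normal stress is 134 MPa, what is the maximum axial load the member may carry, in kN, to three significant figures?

A = 290.9 mm².
P_max = σ_allow · A = 134 · 290.9 = 38990 N = 38.99 kN.

39.0 kN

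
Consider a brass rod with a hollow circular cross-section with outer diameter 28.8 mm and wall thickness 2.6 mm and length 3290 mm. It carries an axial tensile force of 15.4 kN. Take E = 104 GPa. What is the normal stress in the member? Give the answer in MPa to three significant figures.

72.0 MPa

A = 214 mm².
σ = N/A = 15400/214 = 71.96 MPa.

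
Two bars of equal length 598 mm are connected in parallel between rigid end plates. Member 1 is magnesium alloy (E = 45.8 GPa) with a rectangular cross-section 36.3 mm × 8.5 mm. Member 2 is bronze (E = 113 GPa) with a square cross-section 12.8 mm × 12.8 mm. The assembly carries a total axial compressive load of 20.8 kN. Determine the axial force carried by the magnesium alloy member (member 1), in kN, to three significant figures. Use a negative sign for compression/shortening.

-9.00 kN

A_1 = 308.5 mm².
A_2 = 163.8 mm².
Equal strain + equilibrium ⇒ each member carries load in proportion to AE: A₁E₁ = 14130000 N, A₂E₂ = 18510000 N, ΣAE = 32650000 N.
F₁ = P·A₁E₁/ΣAE = -20800·14130000/32650000 = -9004 N.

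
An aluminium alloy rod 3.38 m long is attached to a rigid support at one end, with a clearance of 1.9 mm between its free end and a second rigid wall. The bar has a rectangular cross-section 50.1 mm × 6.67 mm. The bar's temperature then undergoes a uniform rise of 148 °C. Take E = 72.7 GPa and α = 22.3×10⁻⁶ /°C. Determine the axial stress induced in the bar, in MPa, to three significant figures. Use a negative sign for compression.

Free thermal expansion αLΔT = 22.3e-6 · 3380 · 148 = 11.16 mm.
The walls engage after the gap closes; constrained expansion = 11.16 − 1.9 = 9.255 mm.
The walls impose strain ε = −(9.255)/3380 = -2.7383e-03; σ = Eε = 72700 · -2.7383e-03 = -199.1 MPa.

-199 MPa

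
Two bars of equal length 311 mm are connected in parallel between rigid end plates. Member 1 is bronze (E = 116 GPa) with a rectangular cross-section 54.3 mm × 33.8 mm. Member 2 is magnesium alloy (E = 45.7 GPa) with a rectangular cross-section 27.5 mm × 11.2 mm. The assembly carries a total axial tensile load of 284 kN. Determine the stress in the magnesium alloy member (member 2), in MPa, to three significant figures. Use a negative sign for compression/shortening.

57.2 MPa

A_1 = 1835 mm².
A_2 = 308 mm².
Equal strain + equilibrium ⇒ each member carries load in proportion to AE: A₁E₁ = 212900000 N, A₂E₂ = 14080000 N, ΣAE = 227000000 N.
σ₂ = P·E₂/ΣAE = 284000·45700/227000000 = 57.18 MPa.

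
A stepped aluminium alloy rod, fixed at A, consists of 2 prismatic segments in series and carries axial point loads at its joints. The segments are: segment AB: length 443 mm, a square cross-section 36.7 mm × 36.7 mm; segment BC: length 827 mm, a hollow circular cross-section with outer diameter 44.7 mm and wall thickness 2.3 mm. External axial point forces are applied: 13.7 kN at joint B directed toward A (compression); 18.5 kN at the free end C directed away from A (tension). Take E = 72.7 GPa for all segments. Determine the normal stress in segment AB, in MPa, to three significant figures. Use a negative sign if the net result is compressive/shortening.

Internal axial forces (sectioning from the free end, tension +): N_BC = 18.5 kN, N_AB = 4.8 kN.
A_AB = 1347 mm².
σ_AB = N_AB/A_AB = 4800/1347 = 3.564 MPa.

3.56 MPa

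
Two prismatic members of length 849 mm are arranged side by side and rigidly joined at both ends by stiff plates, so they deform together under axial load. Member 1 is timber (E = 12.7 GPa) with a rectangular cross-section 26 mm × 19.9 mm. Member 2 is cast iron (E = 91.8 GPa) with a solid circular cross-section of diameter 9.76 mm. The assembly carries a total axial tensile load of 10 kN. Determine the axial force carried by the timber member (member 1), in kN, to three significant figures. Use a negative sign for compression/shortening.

A_1 = 517.4 mm².
A_2 = 74.82 mm².
Equal strain + equilibrium ⇒ each member carries load in proportion to AE: A₁E₁ = 6571000 N, A₂E₂ = 6868000 N, ΣAE = 13440000 N.
F₁ = P·A₁E₁/ΣAE = 10000·6571000/13440000 = 4889 N.

4.89 kN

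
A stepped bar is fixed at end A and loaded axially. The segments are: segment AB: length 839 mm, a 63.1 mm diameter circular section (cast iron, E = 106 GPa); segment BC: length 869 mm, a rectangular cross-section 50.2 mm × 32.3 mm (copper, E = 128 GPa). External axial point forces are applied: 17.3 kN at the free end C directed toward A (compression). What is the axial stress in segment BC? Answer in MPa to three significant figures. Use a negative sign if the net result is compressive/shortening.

-10.7 MPa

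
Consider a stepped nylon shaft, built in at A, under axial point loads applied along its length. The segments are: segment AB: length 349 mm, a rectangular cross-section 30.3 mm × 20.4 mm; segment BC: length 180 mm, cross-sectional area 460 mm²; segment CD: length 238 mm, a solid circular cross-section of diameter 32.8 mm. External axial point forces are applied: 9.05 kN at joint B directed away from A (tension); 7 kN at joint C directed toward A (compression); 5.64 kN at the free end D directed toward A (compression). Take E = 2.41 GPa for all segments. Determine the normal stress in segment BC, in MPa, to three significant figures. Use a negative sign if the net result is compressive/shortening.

-27.5 MPa

Internal axial forces (sectioning from the free end, tension +): N_CD = -5.64 kN, N_BC = -12.64 kN, N_AB = -3.59 kN.
σ_BC = N_BC/A_BC = -12640/460 = -27.48 MPa.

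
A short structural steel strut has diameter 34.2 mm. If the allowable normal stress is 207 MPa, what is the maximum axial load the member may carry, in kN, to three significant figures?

190 kN

A = 918.6 mm².
P_max = σ_allow · A = 207 · 918.6 = 190200 N = 190.2 kN.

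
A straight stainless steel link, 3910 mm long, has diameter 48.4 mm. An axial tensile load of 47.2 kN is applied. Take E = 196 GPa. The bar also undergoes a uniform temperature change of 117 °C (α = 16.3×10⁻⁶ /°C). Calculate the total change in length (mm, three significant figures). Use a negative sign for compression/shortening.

A = 1840 mm².
δ_mech = NL/(AE) = 47200·3910/(1840·196000) = 0.5118 mm.
δ_thermal = αLΔT = 16.3e-6·3910·117 = 7.457 mm.
δ = δ_mech + δ_thermal = 7.969 mm.

7.97 mm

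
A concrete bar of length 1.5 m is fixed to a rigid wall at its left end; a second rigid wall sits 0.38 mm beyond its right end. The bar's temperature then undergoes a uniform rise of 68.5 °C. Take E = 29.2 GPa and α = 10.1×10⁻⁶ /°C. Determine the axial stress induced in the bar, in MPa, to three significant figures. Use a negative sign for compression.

-12.8 MPa

Free thermal expansion αLΔT = 10.1e-6 · 1500 · 68.5 = 1.038 mm.
The walls engage after the gap closes; constrained expansion = 1.038 − 0.38 = 0.6578 mm.
The walls impose strain ε = −(0.6578)/1500 = -4.3852e-04; σ = Eε = 29200 · -4.3852e-04 = -12.8 MPa.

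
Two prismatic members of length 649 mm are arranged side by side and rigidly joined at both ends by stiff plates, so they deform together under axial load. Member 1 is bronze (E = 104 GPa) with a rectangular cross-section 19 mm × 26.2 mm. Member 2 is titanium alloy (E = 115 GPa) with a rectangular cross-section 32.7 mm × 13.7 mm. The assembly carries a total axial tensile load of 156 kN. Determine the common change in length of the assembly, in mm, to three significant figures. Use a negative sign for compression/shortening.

A_1 = 497.8 mm².
A_2 = 448 mm².
Equal strain + equilibrium ⇒ each member carries load in proportion to AE: A₁E₁ = 51770000 N, A₂E₂ = 51520000 N, ΣAE = 103300000 N.
δ = PL/ΣAE = 156000·649/103300000 = 0.9802 mm.

0.980 mm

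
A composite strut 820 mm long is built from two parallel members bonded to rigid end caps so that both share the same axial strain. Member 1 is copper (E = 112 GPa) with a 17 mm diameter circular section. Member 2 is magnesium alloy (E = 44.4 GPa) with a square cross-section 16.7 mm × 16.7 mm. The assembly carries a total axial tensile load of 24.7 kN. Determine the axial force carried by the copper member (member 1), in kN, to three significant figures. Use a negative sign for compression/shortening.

A_1 = 227 mm².
A_2 = 278.9 mm².
Equal strain + equilibrium ⇒ each member carries load in proportion to AE: A₁E₁ = 25420000 N, A₂E₂ = 12380000 N, ΣAE = 37800000 N.
F₁ = P·A₁E₁/ΣAE = 24700·25420000/37800000 = 16610 N.

16.6 kN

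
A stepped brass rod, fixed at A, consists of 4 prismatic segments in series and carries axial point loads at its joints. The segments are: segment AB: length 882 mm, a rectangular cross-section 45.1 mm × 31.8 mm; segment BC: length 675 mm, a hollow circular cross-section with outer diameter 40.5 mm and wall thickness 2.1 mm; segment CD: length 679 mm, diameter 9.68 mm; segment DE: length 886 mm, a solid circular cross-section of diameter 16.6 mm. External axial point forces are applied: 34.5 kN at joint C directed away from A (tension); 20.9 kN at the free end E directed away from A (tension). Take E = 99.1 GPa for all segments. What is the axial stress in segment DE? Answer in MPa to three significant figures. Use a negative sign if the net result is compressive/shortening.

96.6 MPa

Internal axial forces (sectioning from the free end, tension +): N_DE = 20.9 kN, N_CD = 20.9 kN, N_BC = 55.4 kN, N_AB = 55.4 kN.
A_DE = 216.4 mm².
σ_DE = N_DE/A_DE = 20900/216.4 = 96.57 MPa.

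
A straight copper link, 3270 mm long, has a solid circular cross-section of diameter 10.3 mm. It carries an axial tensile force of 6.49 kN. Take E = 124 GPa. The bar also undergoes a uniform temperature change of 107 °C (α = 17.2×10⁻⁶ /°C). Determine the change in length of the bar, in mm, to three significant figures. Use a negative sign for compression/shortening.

8.07 mm

A = 83.32 mm².
δ_mech = NL/(AE) = 6490·3270/(83.32·124000) = 2.054 mm.
δ_thermal = αLΔT = 17.2e-6·3270·107 = 6.018 mm.
δ = δ_mech + δ_thermal = 8.072 mm.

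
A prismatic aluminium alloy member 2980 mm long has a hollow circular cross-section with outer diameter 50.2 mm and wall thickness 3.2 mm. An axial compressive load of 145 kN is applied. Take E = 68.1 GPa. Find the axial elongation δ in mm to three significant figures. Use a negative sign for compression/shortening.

A = 472.5 mm².
δ_mech = NL/(AE) = -145000·2980/(472.5·68100) = -13.43 mm.

-13.4 mm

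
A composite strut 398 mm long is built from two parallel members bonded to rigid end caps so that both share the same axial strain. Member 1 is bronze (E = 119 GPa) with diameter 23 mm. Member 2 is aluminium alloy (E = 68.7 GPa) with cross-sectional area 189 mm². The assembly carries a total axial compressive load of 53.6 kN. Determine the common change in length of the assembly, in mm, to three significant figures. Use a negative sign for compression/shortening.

A_1 = 415.5 mm².
Equal strain + equilibrium ⇒ each member carries load in proportion to AE: A₁E₁ = 49440000 N, A₂E₂ = 12980000 N, ΣAE = 62430000 N.
δ = PL/ΣAE = -53600·398/62430000 = -0.3417 mm.

-0.342 mm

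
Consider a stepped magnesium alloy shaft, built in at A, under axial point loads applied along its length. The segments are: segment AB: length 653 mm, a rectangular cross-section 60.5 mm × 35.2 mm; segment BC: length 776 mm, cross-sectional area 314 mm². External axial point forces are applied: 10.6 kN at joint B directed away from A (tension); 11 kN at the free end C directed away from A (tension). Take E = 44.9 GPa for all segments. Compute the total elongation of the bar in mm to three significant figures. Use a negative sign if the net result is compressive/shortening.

0.753 mm

Internal axial forces (sectioning from the free end, tension +): N_BC = 11 kN, N_AB = 21.6 kN.
A_AB = 2130 mm².
δ_AB = 21600·653/(2130·44900) = 0.1475 mm
δ_BC = 11000·776/(314·44900) = 0.6055 mm
δ = Σδ_i = 0.753 mm.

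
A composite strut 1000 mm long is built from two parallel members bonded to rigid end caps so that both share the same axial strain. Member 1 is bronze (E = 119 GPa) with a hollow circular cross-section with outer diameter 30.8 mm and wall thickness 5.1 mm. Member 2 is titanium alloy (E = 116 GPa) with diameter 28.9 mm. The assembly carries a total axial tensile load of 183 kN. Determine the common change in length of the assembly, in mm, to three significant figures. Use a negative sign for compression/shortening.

A_1 = 411.8 mm².
A_2 = 656 mm².
Equal strain + equilibrium ⇒ each member carries load in proportion to AE: A₁E₁ = 49000000 N, A₂E₂ = 76090000 N, ΣAE = 125100000 N.
δ = PL/ΣAE = 183000·1000/125100000 = 1.463 mm.

1.46 mm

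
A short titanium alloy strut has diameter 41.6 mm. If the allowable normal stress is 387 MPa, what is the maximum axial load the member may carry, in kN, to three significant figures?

A = 1359 mm².
P_max = σ_allow · A = 387 · 1359 = 526000 N = 526 kN.

526 kN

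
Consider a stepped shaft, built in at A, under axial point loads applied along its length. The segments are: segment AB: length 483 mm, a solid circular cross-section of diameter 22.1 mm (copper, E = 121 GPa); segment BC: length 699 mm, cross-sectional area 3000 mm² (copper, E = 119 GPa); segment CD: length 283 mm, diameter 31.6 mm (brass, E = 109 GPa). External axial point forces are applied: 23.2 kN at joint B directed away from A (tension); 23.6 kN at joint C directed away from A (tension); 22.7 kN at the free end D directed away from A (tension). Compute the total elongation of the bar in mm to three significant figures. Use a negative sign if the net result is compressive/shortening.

0.889 mm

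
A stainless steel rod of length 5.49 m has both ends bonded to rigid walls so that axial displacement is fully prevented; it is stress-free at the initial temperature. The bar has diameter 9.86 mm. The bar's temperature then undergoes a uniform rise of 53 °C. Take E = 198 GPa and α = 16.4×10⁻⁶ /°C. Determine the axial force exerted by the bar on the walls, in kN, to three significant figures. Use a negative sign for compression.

-13.1 kN

Free thermal expansion αLΔT = 16.4e-6 · 5490 · 53 = 4.772 mm.
The walls impose strain ε = −(4.772)/5490 = -8.6920e-04; σ = Eε = 198000 · -8.6920e-04 = -172.1 MPa.
Wall reaction R = σ·A = -172.1·76.36 = -13140 N = -13.14 kN.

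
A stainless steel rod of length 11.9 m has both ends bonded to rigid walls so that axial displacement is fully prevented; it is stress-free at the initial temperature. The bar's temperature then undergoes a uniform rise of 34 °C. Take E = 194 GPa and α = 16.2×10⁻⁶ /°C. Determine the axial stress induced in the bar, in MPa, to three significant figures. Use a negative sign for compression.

-107 MPa

Free thermal expansion αLΔT = 16.2e-6 · 11900 · 34 = 6.555 mm.
The walls impose strain ε = −(6.555)/11900 = -5.5080e-04; σ = Eε = 194000 · -5.5080e-04 = -106.9 MPa.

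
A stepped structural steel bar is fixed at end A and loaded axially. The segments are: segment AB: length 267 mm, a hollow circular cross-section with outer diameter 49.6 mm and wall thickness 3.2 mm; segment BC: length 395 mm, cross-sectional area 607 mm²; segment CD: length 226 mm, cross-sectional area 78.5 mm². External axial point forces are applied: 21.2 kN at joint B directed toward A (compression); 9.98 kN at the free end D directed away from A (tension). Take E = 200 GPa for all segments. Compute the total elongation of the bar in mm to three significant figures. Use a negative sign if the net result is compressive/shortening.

Internal axial forces (sectioning from the free end, tension +): N_CD = 9.98 kN, N_BC = 9.98 kN, N_AB = -11.22 kN.
A_AB = 466.5 mm².
δ_AB = -11220·267/(466.5·200000) = -0.03211 mm
δ_BC = 9980·395/(607·200000) = 0.03247 mm
δ_CD = 9980·226/(78.5·200000) = 0.1437 mm
δ = Σδ_i = 0.144 mm.

0.144 mm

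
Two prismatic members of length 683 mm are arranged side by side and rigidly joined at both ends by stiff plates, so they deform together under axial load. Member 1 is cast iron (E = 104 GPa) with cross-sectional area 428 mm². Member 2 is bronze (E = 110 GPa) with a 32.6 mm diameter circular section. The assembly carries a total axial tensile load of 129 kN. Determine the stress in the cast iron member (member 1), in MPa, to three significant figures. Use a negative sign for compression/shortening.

A_2 = 834.7 mm².
Equal strain + equilibrium ⇒ each member carries load in proportion to AE: A₁E₁ = 44510000 N, A₂E₂ = 91820000 N, ΣAE = 136300000 N.
σ₁ = P·E₁/ΣAE = 129000·104000/136300000 = 98.41 MPa.

98.4 MPa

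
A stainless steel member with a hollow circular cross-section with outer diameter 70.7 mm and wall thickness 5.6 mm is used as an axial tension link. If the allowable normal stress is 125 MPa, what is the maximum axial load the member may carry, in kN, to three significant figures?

A = 1145 mm².
P_max = σ_allow · A = 125 · 1145 = 143200 N = 143.2 kN.

143 kN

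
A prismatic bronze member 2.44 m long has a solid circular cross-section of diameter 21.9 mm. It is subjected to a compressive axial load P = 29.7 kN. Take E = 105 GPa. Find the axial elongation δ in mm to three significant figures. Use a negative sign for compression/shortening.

A = 376.7 mm².
δ_mech = NL/(AE) = -29700·2440/(376.7·105000) = -1.832 mm.

-1.83 mm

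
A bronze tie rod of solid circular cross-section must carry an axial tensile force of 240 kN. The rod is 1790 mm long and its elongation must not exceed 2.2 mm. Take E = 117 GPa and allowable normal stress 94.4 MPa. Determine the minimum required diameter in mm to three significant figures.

Required area A ≥ P/σ_allow = 240000/94.4 = 2542 mm².
For a solid circular section, d ≥ √(4A/π) = 56.9 mm.
Elongation limit: A ≥ PL/(Eδ_allow) = 240000·1790/(117000·2.2) = 1669 mm² ⇒ d ≥ 46.1 mm.
The stress limit governs.

56.9 mm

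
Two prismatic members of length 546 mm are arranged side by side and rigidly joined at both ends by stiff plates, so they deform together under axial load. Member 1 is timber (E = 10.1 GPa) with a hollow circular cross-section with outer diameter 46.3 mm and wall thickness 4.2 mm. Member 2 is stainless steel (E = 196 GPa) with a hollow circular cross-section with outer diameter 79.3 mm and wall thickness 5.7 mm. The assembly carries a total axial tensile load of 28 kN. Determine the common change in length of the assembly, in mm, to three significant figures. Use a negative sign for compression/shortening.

0.0579 mm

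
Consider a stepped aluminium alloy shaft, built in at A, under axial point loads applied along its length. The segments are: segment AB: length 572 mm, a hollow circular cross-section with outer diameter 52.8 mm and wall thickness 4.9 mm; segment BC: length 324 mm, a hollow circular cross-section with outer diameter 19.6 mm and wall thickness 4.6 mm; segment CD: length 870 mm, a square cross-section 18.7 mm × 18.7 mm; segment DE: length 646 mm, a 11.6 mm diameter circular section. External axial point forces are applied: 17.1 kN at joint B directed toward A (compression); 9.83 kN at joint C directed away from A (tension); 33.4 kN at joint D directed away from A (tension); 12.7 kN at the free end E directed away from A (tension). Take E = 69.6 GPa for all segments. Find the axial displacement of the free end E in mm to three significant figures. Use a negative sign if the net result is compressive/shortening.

4.40 mm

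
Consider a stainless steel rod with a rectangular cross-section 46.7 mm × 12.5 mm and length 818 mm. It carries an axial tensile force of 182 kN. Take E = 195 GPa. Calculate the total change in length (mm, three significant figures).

1.31 mm

A = 583.8 mm².
δ_mech = NL/(AE) = 182000·818/(583.8·195000) = 1.308 mm.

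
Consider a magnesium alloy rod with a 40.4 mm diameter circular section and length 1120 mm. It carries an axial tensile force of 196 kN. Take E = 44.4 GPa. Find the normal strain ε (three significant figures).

A = 1282 mm².
σ = N/A = 152.9 MPa; ε = σ/E = 152.9/44400 = 3.444e-03.

0.00344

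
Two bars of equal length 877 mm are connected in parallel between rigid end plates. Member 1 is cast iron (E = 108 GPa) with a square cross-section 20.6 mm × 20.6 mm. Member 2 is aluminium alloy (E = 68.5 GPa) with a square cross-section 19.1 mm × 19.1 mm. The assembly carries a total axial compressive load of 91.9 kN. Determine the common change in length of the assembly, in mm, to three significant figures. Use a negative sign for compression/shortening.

-1.14 mm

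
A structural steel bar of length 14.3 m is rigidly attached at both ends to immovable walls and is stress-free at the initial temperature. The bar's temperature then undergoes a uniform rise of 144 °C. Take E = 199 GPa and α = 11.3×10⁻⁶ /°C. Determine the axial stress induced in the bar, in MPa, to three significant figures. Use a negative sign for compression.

-324 MPa

Free thermal expansion αLΔT = 11.3e-6 · 14300 · 144 = 23.27 mm.
The walls impose strain ε = −(23.27)/14300 = -1.6272e-03; σ = Eε = 199000 · -1.6272e-03 = -323.8 MPa.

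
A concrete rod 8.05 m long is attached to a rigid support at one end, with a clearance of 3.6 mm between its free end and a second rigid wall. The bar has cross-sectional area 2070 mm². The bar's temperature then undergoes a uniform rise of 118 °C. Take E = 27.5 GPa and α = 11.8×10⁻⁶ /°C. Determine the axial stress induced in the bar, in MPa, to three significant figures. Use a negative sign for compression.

-26.0 MPa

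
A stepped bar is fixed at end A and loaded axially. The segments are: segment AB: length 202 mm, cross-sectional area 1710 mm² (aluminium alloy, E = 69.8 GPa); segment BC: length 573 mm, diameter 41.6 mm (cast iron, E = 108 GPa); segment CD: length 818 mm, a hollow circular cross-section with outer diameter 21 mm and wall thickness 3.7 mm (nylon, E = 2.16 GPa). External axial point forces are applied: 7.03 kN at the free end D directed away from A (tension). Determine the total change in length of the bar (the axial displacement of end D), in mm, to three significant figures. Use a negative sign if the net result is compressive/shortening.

13.3 mm

Internal axial forces (sectioning from the free end, tension +): N_CD = 7.03 kN, N_BC = 7.03 kN, N_AB = 7.03 kN.
A_BC = 1359 mm².
A_CD = 201.1 mm².
δ_AB = 7030·202/(1710·69800) = 0.0119 mm
δ_BC = 7030·573/(1359·108000) = 0.02744 mm
δ_CD = 7030·818/(201.1·2160) = 13.24 mm
δ = Σδ_i = 13.28 mm.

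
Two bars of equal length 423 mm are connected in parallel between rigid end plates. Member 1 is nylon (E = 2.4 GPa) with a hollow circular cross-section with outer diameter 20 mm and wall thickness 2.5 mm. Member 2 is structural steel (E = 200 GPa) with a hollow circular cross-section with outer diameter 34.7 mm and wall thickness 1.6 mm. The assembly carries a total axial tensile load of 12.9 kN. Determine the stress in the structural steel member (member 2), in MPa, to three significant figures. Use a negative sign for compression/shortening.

76.8 MPa

A_1 = 137.4 mm².
A_2 = 166.4 mm².
Equal strain + equilibrium ⇒ each member carries load in proportion to AE: A₁E₁ = 329900 N, A₂E₂ = 33280000 N, ΣAE = 33610000 N.
σ₂ = P·E₂/ΣAE = 12900·200000/33610000 = 76.77 MPa.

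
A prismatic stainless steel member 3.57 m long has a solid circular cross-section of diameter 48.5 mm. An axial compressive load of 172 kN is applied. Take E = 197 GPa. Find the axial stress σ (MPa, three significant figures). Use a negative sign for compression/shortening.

A = 1847 mm².
σ = N/A = -172000/1847 = -93.1 MPa.

-93.1 MPa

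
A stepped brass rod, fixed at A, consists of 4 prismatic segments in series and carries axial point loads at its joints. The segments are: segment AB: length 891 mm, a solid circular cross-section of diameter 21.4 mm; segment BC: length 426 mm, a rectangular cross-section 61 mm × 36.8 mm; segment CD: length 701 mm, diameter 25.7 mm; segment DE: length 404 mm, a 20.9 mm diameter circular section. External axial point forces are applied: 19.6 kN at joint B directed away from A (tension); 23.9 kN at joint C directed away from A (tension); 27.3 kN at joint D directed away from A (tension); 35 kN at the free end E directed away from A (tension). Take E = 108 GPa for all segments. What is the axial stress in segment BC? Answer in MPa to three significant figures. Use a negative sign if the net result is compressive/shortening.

38.4 MPa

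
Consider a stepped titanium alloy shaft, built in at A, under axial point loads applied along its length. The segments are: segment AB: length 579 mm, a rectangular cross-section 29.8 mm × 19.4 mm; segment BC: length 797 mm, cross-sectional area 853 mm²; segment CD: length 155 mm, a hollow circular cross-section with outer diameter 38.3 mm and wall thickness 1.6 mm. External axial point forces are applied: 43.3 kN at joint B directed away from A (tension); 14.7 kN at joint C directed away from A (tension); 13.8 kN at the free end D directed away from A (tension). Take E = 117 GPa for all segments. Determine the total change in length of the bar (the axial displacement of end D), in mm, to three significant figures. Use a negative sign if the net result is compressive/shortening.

0.941 mm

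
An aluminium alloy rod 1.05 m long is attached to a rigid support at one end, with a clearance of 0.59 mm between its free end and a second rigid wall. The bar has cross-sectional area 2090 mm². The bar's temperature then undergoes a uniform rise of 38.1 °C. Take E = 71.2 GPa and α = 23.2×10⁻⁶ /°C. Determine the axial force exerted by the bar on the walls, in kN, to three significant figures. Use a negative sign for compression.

-47.9 kN

Free thermal expansion αLΔT = 23.2e-6 · 1050 · 38.1 = 0.9281 mm.
The walls engage after the gap closes; constrained expansion = 0.9281 − 0.59 = 0.3381 mm.
The walls impose strain ε = −(0.3381)/1050 = -3.2202e-04; σ = Eε = 71200 · -3.2202e-04 = -22.93 MPa.
Wall reaction R = σ·A = -22.93·2090 = -47920 N = -47.92 kN.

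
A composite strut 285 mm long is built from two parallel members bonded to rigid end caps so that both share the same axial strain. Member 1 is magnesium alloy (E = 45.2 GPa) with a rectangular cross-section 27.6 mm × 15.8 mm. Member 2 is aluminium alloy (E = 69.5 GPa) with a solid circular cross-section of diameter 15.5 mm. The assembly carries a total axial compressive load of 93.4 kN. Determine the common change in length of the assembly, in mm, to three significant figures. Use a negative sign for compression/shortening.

-0.811 mm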